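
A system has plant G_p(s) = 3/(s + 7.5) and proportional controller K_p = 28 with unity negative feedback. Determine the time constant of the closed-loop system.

Closed-loop transfer function: T(s) = K_p·G_p(s)/(1 + K_p·G_p(s)) = 84/(s + 7.5 + 84) = 84/(s + 91.5).
Time constant τ = 1/91.5 = 0.0109 s.

τ = 0.0109 s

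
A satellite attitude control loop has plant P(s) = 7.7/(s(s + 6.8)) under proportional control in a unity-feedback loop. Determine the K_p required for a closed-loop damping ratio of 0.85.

K_p = 2.08

Closed-loop characteristic equation: s² + 6.8s + K_p·7.7 = 0.
So ω_n = √(7.7K_p) and 2ζω_n = 6.8, giving ζ = 6.8/(2√(7.7K_p)).
Setting ζ = 0.85: √(7.7K_p) = 6.8/(2·0.85) = 4, so K_p = 16/7.7 = 2.08.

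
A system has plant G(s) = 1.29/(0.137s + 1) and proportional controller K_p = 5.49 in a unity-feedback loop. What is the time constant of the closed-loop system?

τ = 0.017 s

Closed loop: T(s) = K_p·G/(1+K_p·G) = 7.082/(0.137s + 1 + 7.082), with pole at s = −(1 + 7.082)/0.137 = −58.99.
Closed-loop time constant τ = 1/58.99 = 0.017 s.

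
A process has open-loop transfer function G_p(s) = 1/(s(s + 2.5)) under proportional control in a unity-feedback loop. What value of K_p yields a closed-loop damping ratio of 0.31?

Closed-loop characteristic equation: s² + 2.5s + K_p·1 = 0.
So ω_n = √(1K_p) and 2ζω_n = 2.5, giving ζ = 2.5/(2√(1K_p)).
Setting ζ = 0.31: √(1K_p) = 2.5/(2·0.31) = 4.032, so K_p = 16.26/1 = 16.3.

K_p = 16.3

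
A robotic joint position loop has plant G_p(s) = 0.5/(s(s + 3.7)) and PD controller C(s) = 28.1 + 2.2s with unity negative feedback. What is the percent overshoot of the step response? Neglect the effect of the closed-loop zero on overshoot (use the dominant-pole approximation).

7.29%

Forward path: (28.1 + 2.2s)·0.5/(s(s+3.7)). The closed-loop characteristic equation is s² + (3.7 + 0.5·2.2)s + 0.5·28.1 = 0.
That is s² + 4.8s + 14.05 = 0, so ω_n = 3.748 rad/s and ζ = 4.8/(2·3.748) = 0.6403.
%OS = 100·exp(−πζ/√(1−ζ²)) = 7.29%.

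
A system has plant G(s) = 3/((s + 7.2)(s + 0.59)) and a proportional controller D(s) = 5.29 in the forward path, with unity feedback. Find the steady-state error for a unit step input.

0.211

The loop is type 0. Static position error constant K_pos = D(0)·G(0) = 5.29·0.7062 = 3.736.
Steady-state error to a unit step: e_ss = 1/(1+K_pos) = 1/4.736 = 0.211.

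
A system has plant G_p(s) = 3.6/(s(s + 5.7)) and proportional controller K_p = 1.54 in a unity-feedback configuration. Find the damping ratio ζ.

1 + K_p·G_p(s) = 0 gives s² + 5.7s + 5.544 = 0.
So ω_n² = 5.544 ⇒ ω_n = 2.355 rad/s, and ζ = 5.7/(2ω_n) = 1.21.

ζ = 1.21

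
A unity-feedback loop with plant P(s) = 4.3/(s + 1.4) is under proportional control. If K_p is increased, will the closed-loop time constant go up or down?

decrease

Closed-loop pole is at s = −(1.4+K_p·4.3); larger K_p moves it further left, so τ = 1/(1.4+K_p·4.3) decreases.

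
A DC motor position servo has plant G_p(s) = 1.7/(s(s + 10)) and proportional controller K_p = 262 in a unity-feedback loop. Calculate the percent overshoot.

46.5%

Closed-loop characteristic equation: s² + 10s + 445.4 = 0, so ω_n = 21.1 rad/s and ζ = 10/(2·21.1) = 0.2369.
%OS = 100·exp(−πζ/√(1−ζ²)) = 100·exp(−π·0.2369/√0.9439) = 46.5%.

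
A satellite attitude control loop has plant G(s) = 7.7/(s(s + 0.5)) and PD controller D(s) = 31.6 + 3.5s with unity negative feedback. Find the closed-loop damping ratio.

ζ = 0.88

Forward path: (31.6 + 3.5s)·7.7/(s(s+0.5)). The closed-loop characteristic equation is s² + (0.5 + 7.7·3.5)s + 7.7·31.6 = 0.
That is s² + 27.45s + 243.3 = 0, so ω_n = 15.6 rad/s and ζ = 27.45/(2·15.6) = 0.8799.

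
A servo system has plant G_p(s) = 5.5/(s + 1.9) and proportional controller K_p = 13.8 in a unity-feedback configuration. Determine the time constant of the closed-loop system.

τ = 0.0129 s

Closed-loop transfer function: T(s) = K_p·G_p(s)/(1 + K_p·G_p(s)) = 75.9/(s + 1.9 + 75.9) = 75.9/(s + 77.8).
Time constant τ = 1/77.8 = 0.0129 s.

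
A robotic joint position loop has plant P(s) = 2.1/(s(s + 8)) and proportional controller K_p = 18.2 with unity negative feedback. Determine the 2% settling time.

T_s ≈ 1 s

From 1 + K_pP(s) = 0: s² + 8s + 38.22 = 0 ⇒ ω_n = 6.182, ζ = 0.647.
2% settling time T_s ≈ 4/(ζω_n) = 4/4 = 1 s.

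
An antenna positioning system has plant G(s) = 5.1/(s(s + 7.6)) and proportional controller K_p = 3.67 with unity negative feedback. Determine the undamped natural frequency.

The closed-loop denominator is s(s+7.6) + 3.67·5.1 = s² + 7.6s + 18.72.
So ω_n² = 18.72 ⇒ ω_n = 4.326 rad/s, and ζ = 7.6/(2ω_n) = 0.878.

ω_n = 4.33 rad/s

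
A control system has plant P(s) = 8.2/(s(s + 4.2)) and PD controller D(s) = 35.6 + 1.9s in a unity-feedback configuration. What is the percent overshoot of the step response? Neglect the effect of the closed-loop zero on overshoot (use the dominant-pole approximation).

Forward path: (35.6 + 1.9s)·8.2/(s(s+4.2)). The closed-loop characteristic equation is s² + (4.2 + 8.2·1.9)s + 8.2·35.6 = 0.
That is s² + 19.78s + 291.9 = 0, so ω_n = 17.09 rad/s and ζ = 19.78/(2·17.09) = 0.5788.
%OS = 100·exp(−πζ/√(1−ζ²)) = 10.8%.

10.8%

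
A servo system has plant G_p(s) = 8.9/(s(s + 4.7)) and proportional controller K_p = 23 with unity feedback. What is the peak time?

The closed-loop denominator s² + 4.7s + 204.7 gives ω_n = √204.7 = 14.31 and ζ = 4.7/(2ω_n) = 0.1643.
Damped frequency ω_d = ω_n√(1−ζ²) = 14.11 rad/s, so peak time T_p = π/ω_d = 0.223 s.

T_p = 0.223 s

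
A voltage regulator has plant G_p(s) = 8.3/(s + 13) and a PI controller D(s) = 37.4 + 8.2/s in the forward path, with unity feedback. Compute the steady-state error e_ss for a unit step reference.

The open loop D(s)G_p(s) has a pole at the origin (type 1), so the static position error constant is infinite and e_ss = 1/(1+∞) = 0.

0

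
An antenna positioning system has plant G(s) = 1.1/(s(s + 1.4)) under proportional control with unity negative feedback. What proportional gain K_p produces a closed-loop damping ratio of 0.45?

K_p = 2.2

Closed-loop characteristic equation: s² + 1.4s + K_p·1.1 = 0.
So ω_n = √(1.1K_p) and 2ζω_n = 1.4, giving ζ = 1.4/(2√(1.1K_p)).
Setting ζ = 0.45: √(1.1K_p) = 1.4/(2·0.45) = 1.556, so K_p = 2.42/1.1 = 2.2.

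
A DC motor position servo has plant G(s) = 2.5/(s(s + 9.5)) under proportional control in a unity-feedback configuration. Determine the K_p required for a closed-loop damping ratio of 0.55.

Closed-loop characteristic equation: s² + 9.5s + K_p·2.5 = 0.
So ω_n = √(2.5K_p) and 2ζω_n = 9.5, giving ζ = 9.5/(2√(2.5K_p)).
Setting ζ = 0.55: √(2.5K_p) = 9.5/(2·0.55) = 8.636, so K_p = 74.59/2.5 = 29.8.

K_p = 29.8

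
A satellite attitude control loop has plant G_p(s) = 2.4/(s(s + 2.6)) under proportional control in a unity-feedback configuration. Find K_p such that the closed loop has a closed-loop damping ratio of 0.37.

K_p = 5.14

Closed-loop characteristic equation: s² + 2.6s + K_p·2.4 = 0.
So ω_n = √(2.4K_p) and 2ζω_n = 2.6, giving ζ = 2.6/(2√(2.4K_p)).
Setting ζ = 0.37: √(2.4K_p) = 2.6/(2·0.37) = 3.514, so K_p = 12.34/2.4 = 5.14.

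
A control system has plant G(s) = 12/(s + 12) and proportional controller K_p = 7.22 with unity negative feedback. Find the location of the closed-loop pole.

s = -98.64

Closed-loop transfer function: T(s) = K_p·G(s)/(1 + K_p·G(s)) = 86.64/(s + 12 + 86.64) = 86.64/(s + 98.64).
The closed-loop pole is at s = −98.64.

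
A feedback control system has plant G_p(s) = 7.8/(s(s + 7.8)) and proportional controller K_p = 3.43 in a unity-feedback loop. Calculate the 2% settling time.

From 1 + K_pG_p(s) = 0: s² + 7.8s + 26.75 = 0 ⇒ ω_n = 5.172, ζ = 0.754.
2% settling time T_s ≈ 4/(ζω_n) = 4/3.9 = 1.03 s.

T_s ≈ 1.03 s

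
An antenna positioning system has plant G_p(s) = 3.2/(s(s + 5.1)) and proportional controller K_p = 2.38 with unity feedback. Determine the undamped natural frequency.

ω_n = 2.76 rad/s

1 + K_p·G_p(s) = 0 gives s² + 5.1s + 7.616 = 0.
Matching s² + 2ζω_n s + ω_n²: ω_n = √7.616 = 2.76 rad/s and 2ζω_n = 5.1, so ζ = 5.1/(2·2.76) = 0.924.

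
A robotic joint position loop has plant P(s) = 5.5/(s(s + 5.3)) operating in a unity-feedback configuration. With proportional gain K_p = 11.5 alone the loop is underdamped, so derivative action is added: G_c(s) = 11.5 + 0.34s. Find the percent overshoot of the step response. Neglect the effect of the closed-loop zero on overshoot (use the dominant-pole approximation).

Forward path: (11.5 + 0.34s)·5.5/(s(s+5.3)). The closed-loop characteristic equation is s² + (5.3 + 5.5·0.34)s + 5.5·11.5 = 0.
That is s² + 7.17s + 63.25 = 0, so ω_n = 7.953 rad/s and ζ = 7.17/(2·7.953) = 0.4508.
%OS = 100·exp(−πζ/√(1−ζ²)) = 20.5%.

20.5%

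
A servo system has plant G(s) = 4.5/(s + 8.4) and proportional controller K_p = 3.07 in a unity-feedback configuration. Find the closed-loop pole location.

s = -22.21

Closed-loop transfer function: T(s) = K_p·G(s)/(1 + K_p·G(s)) = 13.81/(s + 8.4 + 13.81) = 13.81/(s + 22.21).
The closed-loop pole is at s = −22.21.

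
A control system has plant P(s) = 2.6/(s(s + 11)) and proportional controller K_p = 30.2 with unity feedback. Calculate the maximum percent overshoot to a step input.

8.32%

From 1 + K_pP(s) = 0: s² + 11s + 78.52 = 0 ⇒ ω_n = 8.861, ζ = 0.6207.
%OS = 100·exp(−πζ/√(1−ζ²)) = 100·exp(−π·0.6207/√0.6147) = 8.32%.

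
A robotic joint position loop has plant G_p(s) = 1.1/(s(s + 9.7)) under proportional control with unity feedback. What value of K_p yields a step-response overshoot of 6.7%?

From %OS = 100·exp(−πζ/√(1−ζ²)) = 6.7%, ζ = −ln(0.067)/√(π²+ln²(0.067)) = 0.6522.
Characteristic equation s² + 9.7s + 1.1K_p = 0 gives ζ = 9.7/(2√(1.1K_p)).
Setting ζ = 0.6522: √(1.1K_p) = 9.7/(2·0.6522) = 7.436, so K_p = 55.3/1.1 = 50.3.

K_p = 50.3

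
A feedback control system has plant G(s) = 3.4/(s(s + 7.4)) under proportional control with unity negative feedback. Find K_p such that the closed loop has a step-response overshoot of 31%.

K_p = 33

From %OS = 100·exp(−πζ/√(1−ζ²)) = 31%, ζ = −ln(0.31)/√(π²+ln²(0.31)) = 0.3493.
Characteristic equation s² + 7.4s + 3.4K_p = 0 gives ζ = 7.4/(2√(3.4K_p)).
Setting ζ = 0.3493: √(3.4K_p) = 7.4/(2·0.3493) = 10.59, so K_p = 112.2/3.4 = 33.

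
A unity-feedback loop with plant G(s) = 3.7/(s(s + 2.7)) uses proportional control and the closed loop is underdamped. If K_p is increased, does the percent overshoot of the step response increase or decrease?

increase

Characteristic equation s² + 2.7s + K_p·3.7 = 0: raising K_p raises ω_n while 2ζω_n = 2.7 is fixed, so ζ falls and overshoot grows.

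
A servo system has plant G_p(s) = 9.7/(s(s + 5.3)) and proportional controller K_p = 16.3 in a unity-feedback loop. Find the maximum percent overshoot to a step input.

50.8%

The closed-loop denominator s² + 5.3s + 158.1 gives ω_n = √158.1 = 12.57 and ζ = 5.3/(2ω_n) = 0.2107.
%OS = 100·exp(−πζ/√(1−ζ²)) = 100·exp(−π·0.2107/√0.9556) = 50.8%.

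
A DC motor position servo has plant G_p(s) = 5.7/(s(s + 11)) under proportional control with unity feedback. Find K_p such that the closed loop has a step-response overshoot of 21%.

From %OS = 100·exp(−πζ/√(1−ζ²)) = 21%, ζ = −ln(0.21)/√(π²+ln²(0.21)) = 0.4449.
Characteristic equation s² + 11s + 5.7K_p = 0 gives ζ = 11/(2√(5.7K_p)).
Setting ζ = 0.4449: √(5.7K_p) = 11/(2·0.4449) = 12.36, so K_p = 152.8/5.7 = 26.8.

K_p = 26.8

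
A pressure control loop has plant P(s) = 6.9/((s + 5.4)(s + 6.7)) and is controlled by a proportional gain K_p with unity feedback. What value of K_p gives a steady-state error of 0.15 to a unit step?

K_p = 29.7

Steady-state error for a unit step on this type-0 loop is 1/(1 + K_p·P(0)).
P(0) = 0.1907. Require 1/(1 + K_p·0.1907) = 0.15, so 1 + 0.1907·K_p = 6.667.
K_p = (6.667 − 1)/0.1907 = 29.7.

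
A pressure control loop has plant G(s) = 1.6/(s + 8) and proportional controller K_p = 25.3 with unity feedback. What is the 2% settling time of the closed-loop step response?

T_s ≈ 0.0825 s

Closed-loop transfer function: T(s) = K_p·G(s)/(1 + K_p·G(s)) = 40.48/(s + 8 + 40.48) = 40.48/(s + 48.48).
Time constant τ = 1/48.48 = 0.02063 s, so the 2% settling time is about 4τ = 0.0825 s.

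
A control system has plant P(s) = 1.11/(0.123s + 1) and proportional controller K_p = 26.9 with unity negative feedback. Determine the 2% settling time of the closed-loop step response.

Closed loop: T(s) = K_p·P/(1+K_p·P) = 29.86/(0.123s + 1 + 29.86), with pole at s = −(1 + 29.86)/0.123 = −250.9.
τ = 1/250.9 = 0.003986 s, so 2% settling time ≈ 4τ = 0.0159 s.

T_s ≈ 0.0159 s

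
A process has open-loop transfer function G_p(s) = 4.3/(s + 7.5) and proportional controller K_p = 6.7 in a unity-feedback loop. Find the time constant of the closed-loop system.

Closed-loop transfer function: T(s) = K_p·G_p(s)/(1 + K_p·G_p(s)) = 28.81/(s + 7.5 + 28.81) = 28.81/(s + 36.31).
Time constant τ = 1/36.31 = 0.0275 s.

τ = 0.0275 s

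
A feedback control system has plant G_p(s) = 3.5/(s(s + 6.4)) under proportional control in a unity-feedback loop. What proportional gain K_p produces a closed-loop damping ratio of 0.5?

K_p = 11.7

Closed-loop characteristic equation: s² + 6.4s + K_p·3.5 = 0.
So ω_n = √(3.5K_p) and 2ζω_n = 6.4, giving ζ = 6.4/(2√(3.5K_p)).
Setting ζ = 0.5: √(3.5K_p) = 6.4/(2·0.5) = 6.4, so K_p = 40.96/3.5 = 11.7.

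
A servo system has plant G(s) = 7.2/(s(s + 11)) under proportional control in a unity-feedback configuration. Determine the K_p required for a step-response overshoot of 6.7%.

K_p = 9.88

From %OS = 100·exp(−πζ/√(1−ζ²)) = 6.7%, ζ = −ln(0.067)/√(π²+ln²(0.067)) = 0.6522.
Characteristic equation s² + 11s + 7.2K_p = 0 gives ζ = 11/(2√(7.2K_p)).
Setting ζ = 0.6522: √(7.2K_p) = 11/(2·0.6522) = 8.433, so K_p = 71.11/7.2 = 9.88.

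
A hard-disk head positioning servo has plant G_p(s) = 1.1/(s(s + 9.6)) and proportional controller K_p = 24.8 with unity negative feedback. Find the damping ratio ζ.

With unity feedback the closed-loop characteristic equation is s² + 9.6s + 24.8·1.1 = s² + 9.6s + 27.28 = 0.
Matching s² + 2ζω_n s + ω_n²: ω_n = √27.28 = 5.223 rad/s and 2ζω_n = 9.6, so ζ = 9.6/(2·5.223) = 0.919.

ζ = 0.919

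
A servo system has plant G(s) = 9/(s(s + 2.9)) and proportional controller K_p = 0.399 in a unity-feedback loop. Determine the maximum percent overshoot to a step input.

Closed-loop characteristic equation: s² + 2.9s + 3.591 = 0, so ω_n = 1.895 rad/s and ζ = 2.9/(2·1.895) = 0.7652.
%OS = 100·exp(−πζ/√(1−ζ²)) = 100·exp(−π·0.7652/√0.4145) = 2.39%.

2.39%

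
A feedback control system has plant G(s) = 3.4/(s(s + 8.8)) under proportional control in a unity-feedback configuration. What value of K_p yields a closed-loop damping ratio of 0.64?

K_p = 13.9

Closed-loop characteristic equation: s² + 8.8s + K_p·3.4 = 0.
So ω_n = √(3.4K_p) and 2ζω_n = 8.8, giving ζ = 8.8/(2√(3.4K_p)).
Setting ζ = 0.64: √(3.4K_p) = 8.8/(2·0.64) = 6.875, so K_p = 47.27/3.4 = 13.9.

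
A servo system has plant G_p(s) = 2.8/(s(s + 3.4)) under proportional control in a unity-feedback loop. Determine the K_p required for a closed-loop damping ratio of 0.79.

Closed-loop characteristic equation: s² + 3.4s + K_p·2.8 = 0.
So ω_n = √(2.8K_p) and 2ζω_n = 3.4, giving ζ = 3.4/(2√(2.8K_p)).
Setting ζ = 0.79: √(2.8K_p) = 3.4/(2·0.79) = 2.152, so K_p = 4.631/2.8 = 1.65.

K_p = 1.65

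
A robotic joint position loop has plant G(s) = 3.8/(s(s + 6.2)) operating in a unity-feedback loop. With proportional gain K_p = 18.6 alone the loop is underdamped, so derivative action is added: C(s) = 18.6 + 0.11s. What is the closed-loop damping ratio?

Forward path: (18.6 + 0.11s)·3.8/(s(s+6.2)). The closed-loop characteristic equation is s² + (6.2 + 3.8·0.11)s + 3.8·18.6 = 0.
That is s² + 6.618s + 70.68 = 0, so ω_n = 8.407 rad/s and ζ = 6.618/(2·8.407) = 0.3936.

ζ = 0.394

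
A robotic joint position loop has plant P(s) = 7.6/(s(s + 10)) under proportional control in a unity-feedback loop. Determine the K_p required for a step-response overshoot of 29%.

From %OS = 100·exp(−πζ/√(1−ζ²)) = 29%, ζ = −ln(0.29)/√(π²+ln²(0.29)) = 0.3666.
Characteristic equation s² + 10s + 7.6K_p = 0 gives ζ = 10/(2√(7.6K_p)).
Setting ζ = 0.3666: √(7.6K_p) = 10/(2·0.3666) = 13.64, so K_p = 186/7.6 = 24.5.

K_p = 24.5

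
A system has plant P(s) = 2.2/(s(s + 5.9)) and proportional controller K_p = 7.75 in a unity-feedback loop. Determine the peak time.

T_p = 1.09 s

From 1 + K_pP(s) = 0: s² + 5.9s + 17.05 = 0 ⇒ ω_n = 4.129, ζ = 0.7144.
Damped frequency ω_d = ω_n√(1−ζ²) = 2.889 rad/s, so peak time T_p = π/ω_d = 1.09 s.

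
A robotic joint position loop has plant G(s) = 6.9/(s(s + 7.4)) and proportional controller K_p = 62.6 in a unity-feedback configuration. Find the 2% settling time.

From 1 + K_pG(s) = 0: s² + 7.4s + 431.9 = 0 ⇒ ω_n = 20.78, ζ = 0.178.
2% settling time T_s ≈ 4/(ζω_n) = 4/3.7 = 1.08 s.

T_s ≈ 1.08 s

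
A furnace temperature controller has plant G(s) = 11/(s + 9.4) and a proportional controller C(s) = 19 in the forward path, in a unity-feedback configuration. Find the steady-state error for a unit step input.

0.043

The loop is type 0. Static position error constant K_pos = C(0)·G(0) = 19·1.17 = 22.23.
Steady-state error to a unit step: e_ss = 1/(1+K_pos) = 1/23.23 = 0.043.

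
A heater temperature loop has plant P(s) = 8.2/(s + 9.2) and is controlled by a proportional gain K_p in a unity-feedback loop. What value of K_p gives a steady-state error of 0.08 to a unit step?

K_p = 12.9

Steady-state error for a unit step on this type-0 loop is 1/(1 + K_p·P(0)).
P(0) = 0.8913. Require 1/(1 + K_p·0.8913) = 0.08, so 1 + 0.8913·K_p = 12.5.
K_p = (12.5 − 1)/0.8913 = 12.9.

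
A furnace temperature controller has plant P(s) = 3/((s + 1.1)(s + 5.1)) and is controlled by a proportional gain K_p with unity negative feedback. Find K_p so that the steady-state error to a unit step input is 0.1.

K_p = 16.8

Steady-state error for a unit step on this type-0 loop is 1/(1 + K_p·P(0)).
P(0) = 0.5348. Require 1/(1 + K_p·0.5348) = 0.1, so 1 + 0.5348·K_p = 10.
K_p = (10 − 1)/0.5348 = 16.8.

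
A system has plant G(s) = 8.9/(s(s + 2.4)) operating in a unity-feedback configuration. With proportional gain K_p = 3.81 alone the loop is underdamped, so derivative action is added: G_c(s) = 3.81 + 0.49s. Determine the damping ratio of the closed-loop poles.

Forward path: (3.81 + 0.49s)·8.9/(s(s+2.4)). The closed-loop characteristic equation is s² + (2.4 + 8.9·0.49)s + 8.9·3.81 = 0.
That is s² + 6.761s + 33.91 = 0, so ω_n = 5.823 rad/s and ζ = 6.761/(2·5.823) = 0.5805.

ζ = 0.581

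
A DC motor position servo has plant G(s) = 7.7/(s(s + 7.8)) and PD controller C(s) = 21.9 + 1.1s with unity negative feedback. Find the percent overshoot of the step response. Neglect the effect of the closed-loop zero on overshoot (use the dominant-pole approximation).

8.01%

Forward path: (21.9 + 1.1s)·7.7/(s(s+7.8)). The closed-loop characteristic equation is s² + (7.8 + 7.7·1.1)s + 7.7·21.9 = 0.
That is s² + 16.27s + 168.6 = 0, so ω_n = 12.99 rad/s and ζ = 16.27/(2·12.99) = 0.6265.
%OS = 100·exp(−πζ/√(1−ζ²)) = 8.01%.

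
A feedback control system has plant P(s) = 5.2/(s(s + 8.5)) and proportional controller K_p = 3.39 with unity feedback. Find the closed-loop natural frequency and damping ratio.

1 + K_p·P(s) = 0 gives s² + 8.5s + 17.63 = 0.
So ω_n² = 17.63 ⇒ ω_n = 4.199 rad/s, and ζ = 8.5/(2ω_n) = 1.01.

ω_n = 4.2 rad/s, ζ = 1.01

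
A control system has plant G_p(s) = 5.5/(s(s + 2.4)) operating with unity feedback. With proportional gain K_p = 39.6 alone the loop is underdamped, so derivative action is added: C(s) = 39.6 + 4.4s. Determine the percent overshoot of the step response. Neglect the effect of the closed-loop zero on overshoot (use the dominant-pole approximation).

0.146%

Forward path: (39.6 + 4.4s)·5.5/(s(s+2.4)). The closed-loop characteristic equation is s² + (2.4 + 5.5·4.4)s + 5.5·39.6 = 0.
That is s² + 26.6s + 217.8 = 0, so ω_n = 14.76 rad/s and ζ = 26.6/(2·14.76) = 0.9012.
%OS = 100·exp(−πζ/√(1−ζ²)) = 0.146%.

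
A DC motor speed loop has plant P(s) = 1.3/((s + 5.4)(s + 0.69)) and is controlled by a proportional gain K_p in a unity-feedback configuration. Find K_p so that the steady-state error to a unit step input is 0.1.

Steady-state error for a unit step on this type-0 loop is 1/(1 + K_p·P(0)).
P(0) = 0.3489. Require 1/(1 + K_p·0.3489) = 0.1, so 1 + 0.3489·K_p = 10.
K_p = (10 − 1)/0.3489 = 25.8.

K_p = 25.8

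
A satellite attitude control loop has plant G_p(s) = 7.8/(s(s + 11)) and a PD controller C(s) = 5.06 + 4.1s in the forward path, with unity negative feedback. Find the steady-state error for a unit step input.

0

The open loop C(s)G_p(s) has a pole at the origin (type 1), so the static position error constant is infinite and e_ss = 1/(1+∞) = 0.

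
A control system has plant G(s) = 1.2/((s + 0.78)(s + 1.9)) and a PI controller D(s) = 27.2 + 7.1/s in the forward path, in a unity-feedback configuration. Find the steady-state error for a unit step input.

The open loop D(s)G(s) has a pole at the origin (type 1), so the static position error constant is infinite and e_ss = 1/(1+∞) = 0.

0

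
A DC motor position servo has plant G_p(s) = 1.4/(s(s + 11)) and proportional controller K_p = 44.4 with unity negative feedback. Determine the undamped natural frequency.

ω_n = 7.88 rad/s

1 + K_p·G_p(s) = 0 gives s² + 11s + 62.16 = 0.
Matching s² + 2ζω_n s + ω_n²: ω_n = √62.16 = 7.884 rad/s and 2ζω_n = 11, so ζ = 11/(2·7.884) = 0.698.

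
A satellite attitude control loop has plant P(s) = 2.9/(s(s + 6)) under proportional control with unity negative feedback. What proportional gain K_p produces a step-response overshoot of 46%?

K_p = 53.9

From %OS = 100·exp(−πζ/√(1−ζ²)) = 46%, ζ = −ln(0.46)/√(π²+ln²(0.46)) = 0.24.
Characteristic equation s² + 6s + 2.9K_p = 0 gives ζ = 6/(2√(2.9K_p)).
Setting ζ = 0.24: √(2.9K_p) = 6/(2·0.24) = 12.5, so K_p = 156.3/2.9 = 53.9.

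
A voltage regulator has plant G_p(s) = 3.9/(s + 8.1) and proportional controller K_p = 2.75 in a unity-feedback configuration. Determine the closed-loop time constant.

τ = 0.0531 s

Closed-loop transfer function: T(s) = K_p·G_p(s)/(1 + K_p·G_p(s)) = 10.72/(s + 8.1 + 10.72) = 10.72/(s + 18.82).
Time constant τ = 1/18.82 = 0.0531 s.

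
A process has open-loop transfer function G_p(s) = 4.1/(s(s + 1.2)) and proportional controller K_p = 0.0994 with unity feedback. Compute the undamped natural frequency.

ω_n = 0.638 rad/s

With unity feedback the closed-loop characteristic equation is s² + 1.2s + 0.0994·4.1 = s² + 1.2s + 0.4075 = 0.
Matching s² + 2ζω_n s + ω_n²: ω_n = √0.4075 = 0.6384 rad/s and 2ζω_n = 1.2, so ζ = 1.2/(2·0.6384) = 0.94.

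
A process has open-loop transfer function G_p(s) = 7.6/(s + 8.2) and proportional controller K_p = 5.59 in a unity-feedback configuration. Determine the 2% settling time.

Closed-loop transfer function: T(s) = K_p·G_p(s)/(1 + K_p·G_p(s)) = 42.48/(s + 8.2 + 42.48) = 42.48/(s + 50.68).
Time constant τ = 1/50.68 = 0.01973 s, so the 2% settling time is about 4τ = 0.0789 s.

T_s ≈ 0.0789 s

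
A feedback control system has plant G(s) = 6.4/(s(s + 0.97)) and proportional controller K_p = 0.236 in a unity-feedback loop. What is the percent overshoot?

From 1 + K_pG(s) = 0: s² + 0.97s + 1.51 = 0 ⇒ ω_n = 1.229, ζ = 0.3946.
%OS = 100·exp(−πζ/√(1−ζ²)) = 100·exp(−π·0.3946/√0.8443) = 25.9%.

25.9%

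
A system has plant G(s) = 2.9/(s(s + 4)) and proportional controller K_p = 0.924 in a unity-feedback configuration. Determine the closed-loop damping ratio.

ζ = 1.22

1 + K_p·G(s) = 0 gives s² + 4s + 2.68 = 0.
Matching s² + 2ζω_n s + ω_n²: ω_n = √2.68 = 1.637 rad/s and 2ζω_n = 4, so ζ = 4/(2·1.637) = 1.22.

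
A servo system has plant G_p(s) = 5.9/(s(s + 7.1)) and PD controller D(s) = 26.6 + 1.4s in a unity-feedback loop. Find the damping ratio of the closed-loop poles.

ζ = 0.613

Forward path: (26.6 + 1.4s)·5.9/(s(s+7.1)). The closed-loop characteristic equation is s² + (7.1 + 5.9·1.4)s + 5.9·26.6 = 0.
That is s² + 15.36s + 156.9 = 0, so ω_n = 12.53 rad/s and ζ = 15.36/(2·12.53) = 0.613.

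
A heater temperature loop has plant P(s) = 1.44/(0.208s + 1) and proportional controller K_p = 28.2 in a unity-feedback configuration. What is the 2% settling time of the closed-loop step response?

T_s ≈ 0.02 s

Closed loop: T(s) = K_p·P/(1+K_p·P) = 40.61/(0.208s + 1 + 40.61), with pole at s = −(1 + 40.61)/0.208 = −200.
τ = 1/200 = 0.004999 s, so 2% settling time ≈ 4τ = 0.02 s.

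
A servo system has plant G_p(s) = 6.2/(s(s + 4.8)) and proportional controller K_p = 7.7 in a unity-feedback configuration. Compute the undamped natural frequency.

With unity feedback the closed-loop characteristic equation is s² + 4.8s + 7.7·6.2 = s² + 4.8s + 47.74 = 0.
Matching s² + 2ζω_n s + ω_n²: ω_n = √47.74 = 6.909 rad/s and 2ζω_n = 4.8, so ζ = 4.8/(2·6.909) = 0.347.

ω_n = 6.91 rad/s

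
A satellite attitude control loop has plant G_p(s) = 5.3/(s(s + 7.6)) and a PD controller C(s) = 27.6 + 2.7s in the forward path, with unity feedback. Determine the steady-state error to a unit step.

0

The open loop C(s)G_p(s) has a pole at the origin (type 1), so the static position error constant is infinite and e_ss = 1/(1+∞) = 0.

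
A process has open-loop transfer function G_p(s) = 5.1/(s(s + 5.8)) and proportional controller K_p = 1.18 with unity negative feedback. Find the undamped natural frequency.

With unity feedback the closed-loop characteristic equation is s² + 5.8s + 1.18·5.1 = s² + 5.8s + 6.018 = 0.
Matching s² + 2ζω_n s + ω_n²: ω_n = √6.018 = 2.453 rad/s and 2ζω_n = 5.8, so ζ = 5.8/(2·2.453) = 1.18.

ω_n = 2.45 rad/s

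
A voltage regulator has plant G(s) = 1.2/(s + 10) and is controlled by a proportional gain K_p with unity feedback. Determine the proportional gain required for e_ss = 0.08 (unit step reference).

The loop is type 0, so e_ss(step) = 1/(1 + K_pos) with K_pos = K_p·G(0).
G(0) = 0.12. Require 1/(1 + K_p·0.12) = 0.08, so 1 + 0.12·K_p = 12.5.
K_p = (12.5 − 1)/0.12 = 95.8.

K_p = 95.8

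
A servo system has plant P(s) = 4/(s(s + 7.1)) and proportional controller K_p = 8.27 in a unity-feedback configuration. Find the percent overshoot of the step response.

8.5%

From 1 + K_pP(s) = 0: s² + 7.1s + 33.08 = 0 ⇒ ω_n = 5.752, ζ = 0.6172.
%OS = 100·exp(−πζ/√(1−ζ²)) = 100·exp(−π·0.6172/√0.619) = 8.5%.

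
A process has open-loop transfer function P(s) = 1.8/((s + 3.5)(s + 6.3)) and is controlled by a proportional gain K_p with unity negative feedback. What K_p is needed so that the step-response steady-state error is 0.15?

K_p = 69.4

Steady-state error for a unit step on this type-0 loop is 1/(1 + K_p·P(0)).
P(0) = 0.08163. Require 1/(1 + K_p·0.08163) = 0.15, so 1 + 0.08163·K_p = 6.667.
K_p = (6.667 − 1)/0.08163 = 69.4.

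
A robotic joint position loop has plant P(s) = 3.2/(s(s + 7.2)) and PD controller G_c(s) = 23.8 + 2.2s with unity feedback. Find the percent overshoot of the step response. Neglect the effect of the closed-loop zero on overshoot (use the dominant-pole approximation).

Forward path: (23.8 + 2.2s)·3.2/(s(s+7.2)). The closed-loop characteristic equation is s² + (7.2 + 3.2·2.2)s + 3.2·23.8 = 0.
That is s² + 14.24s + 76.16 = 0, so ω_n = 8.727 rad/s and ζ = 14.24/(2·8.727) = 0.8159.
%OS = 100·exp(−πζ/√(1−ζ²)) = 1.19%.

1.19%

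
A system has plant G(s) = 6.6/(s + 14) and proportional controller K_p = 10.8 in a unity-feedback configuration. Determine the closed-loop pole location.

s = -85.28

Closed-loop transfer function: T(s) = K_p·G(s)/(1 + K_p·G(s)) = 71.28/(s + 14 + 71.28) = 71.28/(s + 85.28).
The closed-loop pole is at s = −85.28.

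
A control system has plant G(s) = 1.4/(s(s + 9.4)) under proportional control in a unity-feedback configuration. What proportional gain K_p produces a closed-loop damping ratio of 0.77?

Closed-loop characteristic equation: s² + 9.4s + K_p·1.4 = 0.
So ω_n = √(1.4K_p) and 2ζω_n = 9.4, giving ζ = 9.4/(2√(1.4K_p)).
Setting ζ = 0.77: √(1.4K_p) = 9.4/(2·0.77) = 6.104, so K_p = 37.26/1.4 = 26.6.

K_p = 26.6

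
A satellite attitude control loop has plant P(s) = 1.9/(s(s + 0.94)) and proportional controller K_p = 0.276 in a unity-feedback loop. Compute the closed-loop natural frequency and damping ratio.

ω_n = 0.724 rad/s, ζ = 0.649

The closed-loop denominator is s(s+0.94) + 0.276·1.9 = s² + 0.94s + 0.5244.
Matching s² + 2ζω_n s + ω_n²: ω_n = √0.5244 = 0.7242 rad/s and 2ζω_n = 0.94, so ζ = 0.94/(2·0.7242) = 0.649.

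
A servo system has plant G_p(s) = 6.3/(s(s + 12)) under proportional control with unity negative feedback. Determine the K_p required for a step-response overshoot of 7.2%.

K_p = 13.9

From %OS = 100·exp(−πζ/√(1−ζ²)) = 7.2%, ζ = −ln(0.072)/√(π²+ln²(0.072)) = 0.6421.
Characteristic equation s² + 12s + 6.3K_p = 0 gives ζ = 12/(2√(6.3K_p)).
Setting ζ = 0.6421: √(6.3K_p) = 12/(2·0.6421) = 9.345, so K_p = 87.33/6.3 = 13.9.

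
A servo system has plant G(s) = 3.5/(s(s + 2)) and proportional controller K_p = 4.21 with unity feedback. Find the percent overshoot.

From 1 + K_pG(s) = 0: s² + 2s + 14.73 = 0 ⇒ ω_n = 3.839, ζ = 0.2605.
%OS = 100·exp(−πζ/√(1−ζ²)) = 100·exp(−π·0.2605/√0.9321) = 42.8%.

42.8%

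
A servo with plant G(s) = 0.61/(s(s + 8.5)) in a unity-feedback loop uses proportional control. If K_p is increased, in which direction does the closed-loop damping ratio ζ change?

decrease

ζ = 8.5/(2√(0.61K_p)); increasing K_p raises the denominator, so ζ falls.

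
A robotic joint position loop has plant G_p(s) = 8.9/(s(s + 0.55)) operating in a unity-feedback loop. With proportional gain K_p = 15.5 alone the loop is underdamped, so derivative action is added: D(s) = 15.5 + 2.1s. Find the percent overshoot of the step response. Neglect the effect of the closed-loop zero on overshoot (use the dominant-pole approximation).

1.13%

Forward path: (15.5 + 2.1s)·8.9/(s(s+0.55)). The closed-loop characteristic equation is s² + (0.55 + 8.9·2.1)s + 8.9·15.5 = 0.
That is s² + 19.24s + 138 = 0, so ω_n = 11.75 rad/s and ζ = 19.24/(2·11.75) = 0.8191.
%OS = 100·exp(−πζ/√(1−ζ²)) = 1.13%.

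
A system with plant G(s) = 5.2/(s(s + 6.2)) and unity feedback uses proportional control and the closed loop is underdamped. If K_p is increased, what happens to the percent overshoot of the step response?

Characteristic equation s² + 6.2s + K_p·5.2 = 0: raising K_p raises ω_n while 2ζω_n = 6.2 is fixed, so ζ falls and overshoot grows.

increase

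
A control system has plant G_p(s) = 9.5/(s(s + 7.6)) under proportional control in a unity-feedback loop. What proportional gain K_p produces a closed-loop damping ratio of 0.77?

K_p = 2.56

Closed-loop characteristic equation: s² + 7.6s + K_p·9.5 = 0.
So ω_n = √(9.5K_p) and 2ζω_n = 7.6, giving ζ = 7.6/(2√(9.5K_p)).
Setting ζ = 0.77: √(9.5K_p) = 7.6/(2·0.77) = 4.935, so K_p = 24.35/9.5 = 2.56.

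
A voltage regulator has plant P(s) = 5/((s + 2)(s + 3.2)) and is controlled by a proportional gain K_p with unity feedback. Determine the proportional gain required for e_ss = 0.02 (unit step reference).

K_p = 62.7

The loop is type 0, so e_ss(step) = 1/(1 + K_pos) with K_pos = K_p·P(0).
P(0) = 0.7812. Require 1/(1 + K_p·0.7812) = 0.02, so 1 + 0.7812·K_p = 50.
K_p = (50 − 1)/0.7812 = 62.7.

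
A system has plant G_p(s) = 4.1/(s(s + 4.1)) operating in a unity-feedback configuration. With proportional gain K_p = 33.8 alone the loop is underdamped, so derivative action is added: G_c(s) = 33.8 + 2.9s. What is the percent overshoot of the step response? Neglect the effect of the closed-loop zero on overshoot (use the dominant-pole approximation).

Forward path: (33.8 + 2.9s)·4.1/(s(s+4.1)). The closed-loop characteristic equation is s² + (4.1 + 4.1·2.9)s + 4.1·33.8 = 0.
That is s² + 15.99s + 138.6 = 0, so ω_n = 11.77 rad/s and ζ = 15.99/(2·11.77) = 0.6792.
%OS = 100·exp(−πζ/√(1−ζ²)) = 5.46%.

5.46%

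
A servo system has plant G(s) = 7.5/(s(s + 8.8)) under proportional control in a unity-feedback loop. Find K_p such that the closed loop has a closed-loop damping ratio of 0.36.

Closed-loop characteristic equation: s² + 8.8s + K_p·7.5 = 0.
So ω_n = √(7.5K_p) and 2ζω_n = 8.8, giving ζ = 8.8/(2√(7.5K_p)).
Setting ζ = 0.36: √(7.5K_p) = 8.8/(2·0.36) = 12.22, so K_p = 149.4/7.5 = 19.9.

K_p = 19.9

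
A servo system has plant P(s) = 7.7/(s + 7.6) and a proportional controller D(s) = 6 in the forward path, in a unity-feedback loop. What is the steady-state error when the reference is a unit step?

0.141

The loop is type 0. Static position error constant K_pos = D(0)·P(0) = 6·1.013 = 6.079.
Steady-state error to a unit step: e_ss = 1/(1+K_pos) = 1/7.079 = 0.141.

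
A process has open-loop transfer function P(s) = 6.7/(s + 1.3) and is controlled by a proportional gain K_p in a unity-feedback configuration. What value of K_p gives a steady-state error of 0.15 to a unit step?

The loop is type 0, so e_ss(step) = 1/(1 + K_pos) with K_pos = K_p·P(0).
P(0) = 5.154. Require 1/(1 + K_p·5.154) = 0.15, so 1 + 5.154·K_p = 6.667.
K_p = (6.667 − 1)/5.154 = 1.1.

K_p = 1.1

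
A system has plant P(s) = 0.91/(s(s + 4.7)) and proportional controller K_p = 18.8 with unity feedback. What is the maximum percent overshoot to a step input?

Closed-loop characteristic equation: s² + 4.7s + 17.11 = 0, so ω_n = 4.136 rad/s and ζ = 4.7/(2·4.136) = 0.5682.
%OS = 100·exp(−πζ/√(1−ζ²)) = 100·exp(−π·0.5682/√0.6772) = 11.4%.

11.4%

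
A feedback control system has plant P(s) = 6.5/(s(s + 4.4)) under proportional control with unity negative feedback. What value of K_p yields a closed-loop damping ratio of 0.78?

Closed-loop characteristic equation: s² + 4.4s + K_p·6.5 = 0.
So ω_n = √(6.5K_p) and 2ζω_n = 4.4, giving ζ = 4.4/(2√(6.5K_p)).
Setting ζ = 0.78: √(6.5K_p) = 4.4/(2·0.78) = 2.821, so K_p = 7.955/6.5 = 1.22.

K_p = 1.22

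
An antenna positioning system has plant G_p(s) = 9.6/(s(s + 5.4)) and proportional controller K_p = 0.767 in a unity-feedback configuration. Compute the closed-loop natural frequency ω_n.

With unity feedback the closed-loop characteristic equation is s² + 5.4s + 0.767·9.6 = s² + 5.4s + 7.363 = 0.
Matching s² + 2ζω_n s + ω_n²: ω_n = √7.363 = 2.714 rad/s and 2ζω_n = 5.4, so ζ = 5.4/(2·2.714) = 0.995.

ω_n = 2.71 rad/s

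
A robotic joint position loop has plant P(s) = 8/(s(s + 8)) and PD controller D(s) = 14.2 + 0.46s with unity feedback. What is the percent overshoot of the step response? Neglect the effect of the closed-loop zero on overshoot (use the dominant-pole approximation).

Forward path: (14.2 + 0.46s)·8/(s(s+8)). The closed-loop characteristic equation is s² + (8 + 8·0.46)s + 8·14.2 = 0.
That is s² + 11.68s + 113.6 = 0, so ω_n = 10.66 rad/s and ζ = 11.68/(2·10.66) = 0.5479.
%OS = 100·exp(−πζ/√(1−ζ²)) = 12.8%.

12.8%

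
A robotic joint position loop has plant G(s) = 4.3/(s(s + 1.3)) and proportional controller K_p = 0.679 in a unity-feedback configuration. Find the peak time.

From 1 + K_pG(s) = 0: s² + 1.3s + 2.92 = 0 ⇒ ω_n = 1.709, ζ = 0.3804.
Damped frequency ω_d = ω_n√(1−ζ²) = 1.58 rad/s, so peak time T_p = π/ω_d = 1.99 s.

T_p = 1.99 s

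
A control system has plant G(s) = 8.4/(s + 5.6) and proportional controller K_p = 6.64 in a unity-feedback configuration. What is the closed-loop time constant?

τ = 0.0163 s

Closed-loop transfer function: T(s) = K_p·G(s)/(1 + K_p·G(s)) = 55.78/(s + 5.6 + 55.78) = 55.78/(s + 61.38).
Time constant τ = 1/61.38 = 0.0163 s.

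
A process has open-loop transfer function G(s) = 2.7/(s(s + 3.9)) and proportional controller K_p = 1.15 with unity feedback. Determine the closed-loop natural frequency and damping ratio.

1 + K_p·G(s) = 0 gives s² + 3.9s + 3.105 = 0.
Matching s² + 2ζω_n s + ω_n²: ω_n = √3.105 = 1.762 rad/s and 2ζω_n = 3.9, so ζ = 3.9/(2·1.762) = 1.11.

ω_n = 1.76 rad/s, ζ = 1.11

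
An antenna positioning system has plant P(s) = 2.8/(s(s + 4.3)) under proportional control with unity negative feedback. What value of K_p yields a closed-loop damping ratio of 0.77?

Closed-loop characteristic equation: s² + 4.3s + K_p·2.8 = 0.
So ω_n = √(2.8K_p) and 2ζω_n = 4.3, giving ζ = 4.3/(2√(2.8K_p)).
Setting ζ = 0.77: √(2.8K_p) = 4.3/(2·0.77) = 2.792, so K_p = 7.796/2.8 = 2.78.

K_p = 2.78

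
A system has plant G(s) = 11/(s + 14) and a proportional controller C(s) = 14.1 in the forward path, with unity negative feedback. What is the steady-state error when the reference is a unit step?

0.0828

The loop is type 0. Static position error constant K_pos = C(0)·G(0) = 14.1·0.7857 = 11.08.
Steady-state error to a unit step: e_ss = 1/(1+K_pos) = 1/12.08 = 0.0828.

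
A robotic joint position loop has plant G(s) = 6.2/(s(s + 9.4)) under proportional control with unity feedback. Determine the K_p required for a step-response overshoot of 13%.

From %OS = 100·exp(−πζ/√(1−ζ²)) = 13%, ζ = −ln(0.13)/√(π²+ln²(0.13)) = 0.5446.
Characteristic equation s² + 9.4s + 6.2K_p = 0 gives ζ = 9.4/(2√(6.2K_p)).
Setting ζ = 0.5446: √(6.2K_p) = 9.4/(2·0.5446) = 8.629, so K_p = 74.47/6.2 = 12.

K_p = 12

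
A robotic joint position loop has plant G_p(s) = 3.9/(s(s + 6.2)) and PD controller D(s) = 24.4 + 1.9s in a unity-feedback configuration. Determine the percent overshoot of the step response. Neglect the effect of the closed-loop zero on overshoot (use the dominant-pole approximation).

4.69%

Forward path: (24.4 + 1.9s)·3.9/(s(s+6.2)). The closed-loop characteristic equation is s² + (6.2 + 3.9·1.9)s + 3.9·24.4 = 0.
That is s² + 13.61s + 95.16 = 0, so ω_n = 9.755 rad/s and ζ = 13.61/(2·9.755) = 0.6976.
%OS = 100·exp(−πζ/√(1−ζ²)) = 4.69%.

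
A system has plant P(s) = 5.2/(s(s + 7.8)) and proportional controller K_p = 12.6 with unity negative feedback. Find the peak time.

From 1 + K_pP(s) = 0: s² + 7.8s + 65.52 = 0 ⇒ ω_n = 8.094, ζ = 0.4818.
Damped frequency ω_d = ω_n√(1−ζ²) = 7.093 rad/s, so peak time T_p = π/ω_d = 0.443 s.

T_p = 0.443 s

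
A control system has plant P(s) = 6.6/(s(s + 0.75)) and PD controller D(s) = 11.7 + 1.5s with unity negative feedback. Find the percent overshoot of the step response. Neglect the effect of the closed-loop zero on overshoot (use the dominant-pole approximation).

9.13%

Forward path: (11.7 + 1.5s)·6.6/(s(s+0.75)). The closed-loop characteristic equation is s² + (0.75 + 6.6·1.5)s + 6.6·11.7 = 0.
That is s² + 10.65s + 77.22 = 0, so ω_n = 8.787 rad/s and ζ = 10.65/(2·8.787) = 0.606.
%OS = 100·exp(−πζ/√(1−ζ²)) = 9.13%.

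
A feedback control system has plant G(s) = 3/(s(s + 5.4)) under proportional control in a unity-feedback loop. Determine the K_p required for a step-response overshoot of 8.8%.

K_p = 6.49

From %OS = 100·exp(−πζ/√(1−ζ²)) = 8.8%, ζ = −ln(0.088)/√(π²+ln²(0.088)) = 0.6119.
Characteristic equation s² + 5.4s + 3K_p = 0 gives ζ = 5.4/(2√(3K_p)).
Setting ζ = 0.6119: √(3K_p) = 5.4/(2·0.6119) = 4.413, so K_p = 19.47/3 = 6.49.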